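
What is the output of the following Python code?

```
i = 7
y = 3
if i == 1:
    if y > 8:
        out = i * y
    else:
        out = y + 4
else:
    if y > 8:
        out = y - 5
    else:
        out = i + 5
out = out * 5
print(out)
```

60

i=7, y=3
i == 1 is False; y > 8 is False
→ out = i + 5 = 12
out = 12*5 = 60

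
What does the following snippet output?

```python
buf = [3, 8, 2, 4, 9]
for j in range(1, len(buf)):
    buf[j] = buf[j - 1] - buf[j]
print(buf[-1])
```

-20

j=1: buf[1] = 3-8 = -5 → [3, -5, 2, 4, 9]
j=2: buf[2] = (-5)-2 = -7 → [3, -5, -7, 4, 9]
j=3: buf[3] = (-7)-4 = -11 → [3, -5, -7, -11, 9]
j=4: buf[4] = (-11)-9 = -20 → [3, -5, -7, -11, -20]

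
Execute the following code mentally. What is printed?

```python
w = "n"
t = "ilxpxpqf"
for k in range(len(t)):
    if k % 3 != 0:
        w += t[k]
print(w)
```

k=0: skip
k=1: add 'l' → 'nl'
k=2: add 'x' → 'nlx'
k=3: skip
k=4: add 'x' → 'nlxx'
k=5: add 'p' → 'nlxxp'
k=6: skip
k=7: add 'f' → 'nlxxpf'

nlxxpf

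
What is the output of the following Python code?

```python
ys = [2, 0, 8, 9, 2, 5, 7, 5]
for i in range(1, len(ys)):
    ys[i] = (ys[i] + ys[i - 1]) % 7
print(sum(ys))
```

25

i=1: ys[1] = (0+2)%7 = 2 → [2, 2, 8, 9, 2, 5, 7, 5]
i=2: ys[2] = (8+2)%7 = 3 → [2, 2, 3, 9, 2, 5, 7, 5]
i=3: ys[3] = (9+3)%7 = 5 → [2, 2, 3, 5, 2, 5, 7, 5]
i=4: ys[4] = (2+5)%7 = 0 → [2, 2, 3, 5, 0, 5, 7, 5]
i=5: ys[5] = (5+0)%7 = 5 → [2, 2, 3, 5, 0, 5, 7, 5]
i=6: ys[6] = (7+5)%7 = 5 → [2, 2, 3, 5, 0, 5, 5, 5]
i=7: ys[7] = (5+5)%7 = 3 → [2, 2, 3, 5, 0, 5, 5, 3]
sum = 25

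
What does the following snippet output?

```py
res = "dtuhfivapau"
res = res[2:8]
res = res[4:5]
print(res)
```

slice [2:8] → 'uhfiva'
slice [4:5] → 'v'

v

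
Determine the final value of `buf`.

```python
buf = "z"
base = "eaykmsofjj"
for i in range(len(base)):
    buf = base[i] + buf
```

'jjfosmkyaez'

i=0: prepend 'e' → 'ez'
i=1: prepend 'a' → 'aez'
i=2: prepend 'y' → 'yaez'
i=3: prepend 'k' → 'kyaez'
i=4: prepend 'm' → 'mkyaez'
i=5: prepend 's' → 'smkyaez'
i=6: prepend 'o' → 'osmkyaez'
i=7: prepend 'f' → 'fosmkyaez'
i=8: prepend 'j' → 'jfosmkyaez'
i=9: prepend 'j' → 'jjfosmkyaez'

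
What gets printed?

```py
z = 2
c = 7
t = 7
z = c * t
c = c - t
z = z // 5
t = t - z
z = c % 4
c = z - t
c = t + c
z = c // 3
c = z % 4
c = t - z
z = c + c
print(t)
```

-2

z = 7*7 = 49
c = 7-7 = 0
z = 49//5 = 9
t = 7-9 = -2
z = 0%4 = 0
c = 0-(-2) = 2
c = (-2)+2 = 0
z = 0//3 = 0
c = 0%4 = 0
c = (-2)-0 = -2
z = (-2)+(-2) = -4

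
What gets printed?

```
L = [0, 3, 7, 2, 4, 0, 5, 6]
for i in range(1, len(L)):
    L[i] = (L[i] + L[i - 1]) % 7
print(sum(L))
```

i=1: L[1] = (3+0)%7 = 3 → [0, 3, 7, 2, 4, 0, 5, 6]
i=2: L[2] = (7+3)%7 = 3 → [0, 3, 3, 2, 4, 0, 5, 6]
i=3: L[3] = (2+3)%7 = 5 → [0, 3, 3, 5, 4, 0, 5, 6]
i=4: L[4] = (4+5)%7 = 2 → [0, 3, 3, 5, 2, 0, 5, 6]
i=5: L[5] = (0+2)%7 = 2 → [0, 3, 3, 5, 2, 2, 5, 6]
i=6: L[6] = (5+2)%7 = 0 → [0, 3, 3, 5, 2, 2, 0, 6]
i=7: L[7] = (6+0)%7 = 6 → [0, 3, 3, 5, 2, 2, 0, 6]
sum = 21

21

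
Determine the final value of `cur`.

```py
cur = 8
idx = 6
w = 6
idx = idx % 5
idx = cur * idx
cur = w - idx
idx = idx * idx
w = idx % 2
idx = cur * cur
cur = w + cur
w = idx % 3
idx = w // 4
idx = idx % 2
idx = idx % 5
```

idx = 6%5 = 1
idx = 8*1 = 8
cur = 6-8 = -2
idx = 8*8 = 64
w = 64%2 = 0
idx = (-2)*(-2) = 4
cur = 0+(-2) = -2
w = 4%3 = 1
idx = 1//4 = 0
idx = 0%2 = 0
idx = 0%5 = 0

-2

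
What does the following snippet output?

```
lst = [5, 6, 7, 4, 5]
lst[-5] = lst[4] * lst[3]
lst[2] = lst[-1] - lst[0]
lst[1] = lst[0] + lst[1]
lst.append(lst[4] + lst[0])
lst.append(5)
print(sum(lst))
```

70

lst[-5] = lst[4]*lst[3] = 5*4 = 20 → [20, 6, 7, 4, 5]
lst[2] = lst[-1]-lst[0] = 5-20 = -15 → [20, 6, -15, 4, 5]
lst[1] = lst[0]+lst[1] = 20+6 = 26 → [20, 26, -15, 4, 5]
append lst[4]+lst[0] = 5+20 = 25 → [20, 26, -15, 4, 5, 25]
append 5 → [20, 26, -15, 4, 5, 25, 5]
sum = 70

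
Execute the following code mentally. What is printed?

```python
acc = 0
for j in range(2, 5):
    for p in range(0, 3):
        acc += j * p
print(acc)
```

j=2,p=0: acc = 0+0 = 0
j=2,p=1: acc = 0+2 = 2
j=2,p=2: acc = 2+4 = 6
j=3,p=0: acc = 6+0 = 6
j=3,p=1: acc = 6+3 = 9
j=3,p=2: acc = 9+6 = 15
j=4,p=0: acc = 15+0 = 15
j=4,p=1: acc = 15+4 = 19
j=4,p=2: acc = 19+8 = 27

27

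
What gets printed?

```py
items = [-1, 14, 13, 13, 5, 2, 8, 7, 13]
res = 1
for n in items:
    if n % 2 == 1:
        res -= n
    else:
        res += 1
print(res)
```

-46

n=-1: odd, res = 1-(-1) = 2
n=14: not odd, res = 2+1 = 3
n=13: odd, res = 3-13 = -10
n=13: odd, res = (-10)-13 = -23
n=5: odd, res = (-23)-5 = -28
n=2: not odd, res = (-28)+1 = -27
n=8: not odd, res = (-27)+1 = -26
n=7: odd, res = (-26)-7 = -33
n=13: odd, res = (-33)-13 = -46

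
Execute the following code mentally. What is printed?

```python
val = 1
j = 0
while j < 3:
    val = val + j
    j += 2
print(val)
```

j=0: val = 1+0 = 1
j=2: val = 1+2 = 3

3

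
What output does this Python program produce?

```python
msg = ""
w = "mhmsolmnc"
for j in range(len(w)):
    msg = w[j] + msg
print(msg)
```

j=0: prepend 'm' → 'm'
j=1: prepend 'h' → 'hm'
j=2: prepend 'm' → 'mhm'
j=3: prepend 's' → 'smhm'
j=4: prepend 'o' → 'osmhm'
j=5: prepend 'l' → 'losmhm'
j=6: prepend 'm' → 'mlosmhm'
j=7: prepend 'n' → 'nmlosmhm'
j=8: prepend 'c' → 'cnmlosmhm'

cnmlosmhm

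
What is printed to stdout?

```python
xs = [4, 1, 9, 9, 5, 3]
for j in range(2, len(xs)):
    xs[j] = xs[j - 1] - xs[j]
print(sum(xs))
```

j=2: xs[2] = 1-9 = -8 → [4, 1, -8, 9, 5, 3]
j=3: xs[3] = (-8)-9 = -17 → [4, 1, -8, -17, 5, 3]
j=4: xs[4] = (-17)-5 = -22 → [4, 1, -8, -17, -22, 3]
j=5: xs[5] = (-22)-3 = -25 → [4, 1, -8, -17, -22, -25]
sum = -67

-67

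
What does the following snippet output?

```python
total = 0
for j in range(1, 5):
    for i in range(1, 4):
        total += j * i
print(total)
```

j=1,i=1: total = 0+1 = 1
j=1,i=2: total = 1+2 = 3
j=1,i=3: total = 3+3 = 6
j=2,i=1: total = 6+2 = 8
j=2,i=2: total = 8+4 = 12
j=2,i=3: total = 12+6 = 18
j=3,i=1: total = 18+3 = 21
j=3,i=2: total = 21+6 = 27
j=3,i=3: total = 27+9 = 36
j=4,i=1: total = 36+4 = 40
j=4,i=2: total = 40+8 = 48
j=4,i=3: total = 48+12 = 60

60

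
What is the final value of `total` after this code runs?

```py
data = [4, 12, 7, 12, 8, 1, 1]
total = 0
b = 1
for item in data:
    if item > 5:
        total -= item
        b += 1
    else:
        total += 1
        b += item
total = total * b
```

item=4: not >5, total = 0+1 = 1; b=5
item=12: >5, total = 1-12 = -11; b=6
item=7: >5, total = (-11)-7 = -18; b=7
item=12: >5, total = (-18)-12 = -30; b=8
item=8: >5, total = (-30)-8 = -38; b=9
item=1: not >5, total = (-38)+1 = -37; b=10
item=1: not >5, total = (-37)+1 = -36; b=11
total*b = (-36)*11 = -396

-396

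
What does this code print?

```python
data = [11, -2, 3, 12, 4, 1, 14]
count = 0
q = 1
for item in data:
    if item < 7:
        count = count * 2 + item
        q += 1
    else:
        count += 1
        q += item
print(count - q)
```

item=11: not <7, count = 0+1 = 1; q=12
item=-2: <7, count = 1*2+(-2) = 0; q=13
item=3: <7, count = 0*2+3 = 3; q=14
item=12: not <7, count = 3+1 = 4; q=26
item=4: <7, count = 4*2+4 = 12; q=27
item=1: <7, count = 12*2+1 = 25; q=28
item=14: not <7, count = 25+1 = 26; q=42
count-q = 26-42 = -16

-16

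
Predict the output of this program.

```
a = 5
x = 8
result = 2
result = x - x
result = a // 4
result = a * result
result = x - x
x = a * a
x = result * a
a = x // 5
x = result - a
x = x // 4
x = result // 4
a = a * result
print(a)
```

0

result = 8-8 = 0
result = 5//4 = 1
result = 5*1 = 5
result = 8-8 = 0
x = 5*5 = 25
x = 0*5 = 0
a = 0//5 = 0
x = 0-0 = 0
x = 0//4 = 0
x = 0//4 = 0
a = 0*0 = 0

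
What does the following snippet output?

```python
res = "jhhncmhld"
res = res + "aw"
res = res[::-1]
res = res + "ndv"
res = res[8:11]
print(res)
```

hhj

+ 'aw' → 'jhhncmhldaw'
reverse → 'wadlhmcnhhj'
+ 'ndv' → 'wadlhmcnhhjndv'
slice [8:11] → 'hhj'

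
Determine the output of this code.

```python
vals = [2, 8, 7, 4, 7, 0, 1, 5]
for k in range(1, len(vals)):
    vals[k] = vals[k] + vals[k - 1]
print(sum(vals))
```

k=1: vals[1] = 8+2 = 10 → [2, 10, 7, 4, 7, 0, 1, 5]
k=2: vals[2] = 7+10 = 17 → [2, 10, 17, 4, 7, 0, 1, 5]
k=3: vals[3] = 4+17 = 21 → [2, 10, 17, 21, 7, 0, 1, 5]
k=4: vals[4] = 7+21 = 28 → [2, 10, 17, 21, 28, 0, 1, 5]
k=5: vals[5] = 0+28 = 28 → [2, 10, 17, 21, 28, 28, 1, 5]
k=6: vals[6] = 1+28 = 29 → [2, 10, 17, 21, 28, 28, 29, 5]
k=7: vals[7] = 5+29 = 34 → [2, 10, 17, 21, 28, 28, 29, 34]
sum = 169

169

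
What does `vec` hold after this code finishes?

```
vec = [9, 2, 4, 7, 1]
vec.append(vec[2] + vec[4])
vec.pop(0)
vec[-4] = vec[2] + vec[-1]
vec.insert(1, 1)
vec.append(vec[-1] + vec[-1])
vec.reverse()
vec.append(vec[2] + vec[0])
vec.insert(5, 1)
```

append vec[2]+vec[4] = 4+1 = 5 → [9, 2, 4, 7, 1, 5]
pop(0) removes 9 → [2, 4, 7, 1, 5]
vec[-4] = vec[2]+vec[-1] = 7+5 = 12 → [2, 12, 7, 1, 5]
insert 1 at 1 → [2, 1, 12, 7, 1, 5]
append vec[-1]+vec[-1] = 5+5 = 10 → [2, 1, 12, 7, 1, 5, 10]
reverse → [10, 5, 1, 7, 12, 1, 2]
append vec[2]+vec[0] = 1+10 = 11 → [10, 5, 1, 7, 12, 1, 2, 11]
insert 1 at 5 → [10, 5, 1, 7, 12, 1, 1, 2, 11]

[10, 5, 1, 7, 12, 1, 1, 2, 11]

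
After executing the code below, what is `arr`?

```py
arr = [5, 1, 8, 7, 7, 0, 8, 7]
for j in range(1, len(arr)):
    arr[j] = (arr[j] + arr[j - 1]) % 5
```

[5, 1, 4, 1, 3, 3, 1, 3]

j=1: arr[1] = (1+5)%5 = 1 → [5, 1, 8, 7, 7, 0, 8, 7]
j=2: arr[2] = (8+1)%5 = 4 → [5, 1, 4, 7, 7, 0, 8, 7]
j=3: arr[3] = (7+4)%5 = 1 → [5, 1, 4, 1, 7, 0, 8, 7]
j=4: arr[4] = (7+1)%5 = 3 → [5, 1, 4, 1, 3, 0, 8, 7]
j=5: arr[5] = (0+3)%5 = 3 → [5, 1, 4, 1, 3, 3, 8, 7]
j=6: arr[6] = (8+3)%5 = 1 → [5, 1, 4, 1, 3, 3, 1, 7]
j=7: arr[7] = (7+1)%5 = 3 → [5, 1, 4, 1, 3, 3, 1, 3]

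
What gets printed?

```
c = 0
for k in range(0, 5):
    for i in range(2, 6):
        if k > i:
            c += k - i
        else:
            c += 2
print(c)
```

38

k=0,i=2: not 0>2, c = 0+2 = 2
k=0,i=3: not 0>3, c = 2+2 = 4
k=0,i=4: not 0>4, c = 4+2 = 6
k=0,i=5: not 0>5, c = 6+2 = 8
k=1,i=2: not 1>2, c = 8+2 = 10
k=1,i=3: not 1>3, c = 10+2 = 12
k=1,i=4: not 1>4, c = 12+2 = 14
k=1,i=5: not 1>5, c = 14+2 = 16
k=2,i=2: not 2>2, c = 16+2 = 18
k=2,i=3: not 2>3, c = 18+2 = 20
k=2,i=4: not 2>4, c = 20+2 = 22
k=2,i=5: not 2>5, c = 22+2 = 24
k=3,i=2: 3>2, c = 24+1 = 25
k=3,i=3: not 3>3, c = 25+2 = 27
k=3,i=4: not 3>4, c = 27+2 = 29
k=3,i=5: not 3>5, c = 29+2 = 31
k=4,i=2: 4>2, c = 31+2 = 33
k=4,i=3: 4>3, c = 33+1 = 34
k=4,i=4: not 4>4, c = 34+2 = 36
k=4,i=5: not 4>5, c = 36+2 = 38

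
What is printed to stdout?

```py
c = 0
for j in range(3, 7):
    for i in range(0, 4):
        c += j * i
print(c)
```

108

j=3,i=0: c = 0+0 = 0
j=3,i=1: c = 0+3 = 3
j=3,i=2: c = 3+6 = 9
j=3,i=3: c = 9+9 = 18
j=4,i=0: c = 18+0 = 18
j=4,i=1: c = 18+4 = 22
j=4,i=2: c = 22+8 = 30
j=4,i=3: c = 30+12 = 42
j=5,i=0: c = 42+0 = 42
j=5,i=1: c = 42+5 = 47
j=5,i=2: c = 47+10 = 57
j=5,i=3: c = 57+15 = 72
j=6,i=0: c = 72+0 = 72
j=6,i=1: c = 72+6 = 78
j=6,i=2: c = 78+12 = 90
j=6,i=3: c = 90+18 = 108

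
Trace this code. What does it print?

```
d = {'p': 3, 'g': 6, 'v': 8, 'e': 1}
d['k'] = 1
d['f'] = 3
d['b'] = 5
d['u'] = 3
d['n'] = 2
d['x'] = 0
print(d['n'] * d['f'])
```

d['k'] = 1 → {'p': 3, 'g': 6, 'v': 8, 'e': 1, 'k': 1}
d['f'] = 3 → {'p': 3, 'g': 6, 'v': 8, 'e': 1, 'k': 1, 'f': 3}
d['b'] = 5 → {'p': 3, 'g': 6, 'v': 8, 'e': 1, 'k': 1, 'f': 3, 'b': 5}
d['u'] = 3 → {'p': 3, 'g': 6, 'v': 8, 'e': 1, 'k': 1, 'f': 3, 'b': 5, 'u': 3}
d['n'] = 2 → {'p': 3, 'g': 6, 'v': 8, 'e': 1, 'k': 1, 'f': 3, 'b': 5, 'u': 3, 'n': 2}
d['x'] = 0 → {'p': 3, 'g': 6, 'v': 8, 'e': 1, 'k': 1, 'f': 3, 'b': 5, 'u': 3, 'n': 2, 'x': 0}
d['n']*d['f'] = 2*3 = 6

6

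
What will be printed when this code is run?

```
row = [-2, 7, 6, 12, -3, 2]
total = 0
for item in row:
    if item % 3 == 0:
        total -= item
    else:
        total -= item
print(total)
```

-22

item=-2: not %3==0, total = 0-(-2) = 2
item=7: not %3==0, total = 2-7 = -5
item=6: %3==0, total = (-5)-6 = -11
item=12: %3==0, total = (-11)-12 = -23
item=-3: %3==0, total = (-23)-(-3) = -20
item=2: not %3==0, total = (-20)-2 = -22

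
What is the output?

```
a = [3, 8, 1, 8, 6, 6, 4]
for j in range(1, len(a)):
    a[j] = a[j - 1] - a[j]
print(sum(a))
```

j=1: a[1] = 3-8 = -5 → [3, -5, 1, 8, 6, 6, 4]
j=2: a[2] = (-5)-1 = -6 → [3, -5, -6, 8, 6, 6, 4]
j=3: a[3] = (-6)-8 = -14 → [3, -5, -6, -14, 6, 6, 4]
j=4: a[4] = (-14)-6 = -20 → [3, -5, -6, -14, -20, 6, 4]
j=5: a[5] = (-20)-6 = -26 → [3, -5, -6, -14, -20, -26, 4]
j=6: a[6] = (-26)-4 = -30 → [3, -5, -6, -14, -20, -26, -30]
sum = -98

-98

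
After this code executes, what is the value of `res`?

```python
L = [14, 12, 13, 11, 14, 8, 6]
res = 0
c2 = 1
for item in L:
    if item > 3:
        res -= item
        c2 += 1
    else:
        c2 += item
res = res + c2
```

item=14: >3, res = 0-14 = -14; c2=2
item=12: >3, res = (-14)-12 = -26; c2=3
item=13: >3, res = (-26)-13 = -39; c2=4
item=11: >3, res = (-39)-11 = -50; c2=5
item=14: >3, res = (-50)-14 = -64; c2=6
item=8: >3, res = (-64)-8 = -72; c2=7
item=6: >3, res = (-72)-6 = -78; c2=8
res+c2 = (-78)+8 = -70

-70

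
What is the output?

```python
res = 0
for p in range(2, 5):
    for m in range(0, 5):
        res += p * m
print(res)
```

90

p=2,m=0: res = 0+0 = 0
p=2,m=1: res = 0+2 = 2
p=2,m=2: res = 2+4 = 6
p=2,m=3: res = 6+6 = 12
p=2,m=4: res = 12+8 = 20
p=3,m=0: res = 20+0 = 20
p=3,m=1: res = 20+3 = 23
p=3,m=2: res = 23+6 = 29
p=3,m=3: res = 29+9 = 38
p=3,m=4: res = 38+12 = 50
p=4,m=0: res = 50+0 = 50
p=4,m=1: res = 50+4 = 54
p=4,m=2: res = 54+8 = 62
p=4,m=3: res = 62+12 = 74
p=4,m=4: res = 74+16 = 90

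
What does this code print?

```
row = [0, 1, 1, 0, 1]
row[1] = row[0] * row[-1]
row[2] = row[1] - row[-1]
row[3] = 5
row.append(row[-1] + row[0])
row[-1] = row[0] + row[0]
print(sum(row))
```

row[1] = row[0]*row[-1] = 0*1 = 0 → [0, 0, 1, 0, 1]
row[2] = row[1]-row[-1] = 0-1 = -1 → [0, 0, -1, 0, 1]
row[3] = 5 → [0, 0, -1, 5, 1]
append row[-1]+row[0] = 1+0 = 1 → [0, 0, -1, 5, 1, 1]
row[-1] = row[0]+row[0] = 0+0 = 0 → [0, 0, -1, 5, 1, 0]
sum = 5

5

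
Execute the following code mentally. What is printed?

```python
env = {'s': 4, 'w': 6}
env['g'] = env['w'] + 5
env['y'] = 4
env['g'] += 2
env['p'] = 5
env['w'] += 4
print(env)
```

env['g'] = env['w']+5 = 11 → {'s': 4, 'w': 6, 'g': 11}
env['y'] = 4 → {'s': 4, 'w': 6, 'g': 11, 'y': 4}
env['g'] = 11+2 = 13 → {'s': 4, 'w': 6, 'g': 13, 'y': 4}
env['p'] = 5 → {'s': 4, 'w': 6, 'g': 13, 'y': 4, 'p': 5}
env['w'] = 6+4 = 10 → {'s': 4, 'w': 10, 'g': 13, 'y': 4, 'p': 5}

{'s': 4, 'w': 10, 'g': 13, 'y': 4, 'p': 5}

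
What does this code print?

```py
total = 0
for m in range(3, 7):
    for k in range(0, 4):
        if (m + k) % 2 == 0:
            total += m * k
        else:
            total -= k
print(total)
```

m=3,k=0: odd sum, total = 0-0 = 0
m=3,k=1: even sum, total = 0+3 = 3
m=3,k=2: odd sum, total = 3-2 = 1
m=3,k=3: even sum, total = 1+9 = 10
m=4,k=0: even sum, total = 10+0 = 10
m=4,k=1: odd sum, total = 10-1 = 9
m=4,k=2: even sum, total = 9+8 = 17
m=4,k=3: odd sum, total = 17-3 = 14
m=5,k=0: odd sum, total = 14-0 = 14
m=5,k=1: even sum, total = 14+5 = 19
m=5,k=2: odd sum, total = 19-2 = 17
m=5,k=3: even sum, total = 17+15 = 32
m=6,k=0: even sum, total = 32+0 = 32
m=6,k=1: odd sum, total = 32-1 = 31
m=6,k=2: even sum, total = 31+12 = 43
m=6,k=3: odd sum, total = 43-3 = 40

40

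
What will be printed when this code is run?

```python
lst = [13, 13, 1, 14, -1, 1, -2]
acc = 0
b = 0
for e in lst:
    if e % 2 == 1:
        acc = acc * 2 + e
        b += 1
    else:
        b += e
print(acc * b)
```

5355

e=13: odd, acc = 0*2+13 = 13; b=1
e=13: odd, acc = 13*2+13 = 39; b=2
e=1: odd, acc = 39*2+1 = 79; b=3
e=14: not odd; b=17
e=-1: odd, acc = 79*2+(-1) = 157; b=18
e=1: odd, acc = 157*2+1 = 315; b=19
e=-2: not odd; b=17
acc*b = 315*17 = 5355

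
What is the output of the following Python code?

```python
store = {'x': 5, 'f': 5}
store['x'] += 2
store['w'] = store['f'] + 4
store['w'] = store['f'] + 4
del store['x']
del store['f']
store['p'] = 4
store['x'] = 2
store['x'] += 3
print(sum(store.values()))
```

18

store['x'] = 5+2 = 7 → {'x': 7, 'f': 5}
store['w'] = store['f']+4 = 9 → {'x': 7, 'f': 5, 'w': 9}
store['w'] = store['f']+4 = 9 → {'x': 7, 'f': 5, 'w': 9}
del 'x' → {'f': 5, 'w': 9}
del 'f' → {'w': 9}
store['p'] = 4 → {'w': 9, 'p': 4}
store['x'] = 2 → {'w': 9, 'p': 4, 'x': 2}
store['x'] = 2+3 = 5 → {'w': 9, 'p': 4, 'x': 5}
sum of values = 18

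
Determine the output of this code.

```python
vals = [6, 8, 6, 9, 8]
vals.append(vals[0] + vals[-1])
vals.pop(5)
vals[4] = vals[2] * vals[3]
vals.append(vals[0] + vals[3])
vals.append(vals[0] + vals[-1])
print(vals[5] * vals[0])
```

append vals[0]+vals[-1] = 6+8 = 14 → [6, 8, 6, 9, 8, 14]
pop(5) removes 14 → [6, 8, 6, 9, 8]
vals[4] = vals[2]*vals[3] = 6*9 = 54 → [6, 8, 6, 9, 54]
append vals[0]+vals[3] = 6+9 = 15 → [6, 8, 6, 9, 54, 15]
append vals[0]+vals[-1] = 6+15 = 21 → [6, 8, 6, 9, 54, 15, 21]
vals[5]*vals[0] = 15*6 = 90

90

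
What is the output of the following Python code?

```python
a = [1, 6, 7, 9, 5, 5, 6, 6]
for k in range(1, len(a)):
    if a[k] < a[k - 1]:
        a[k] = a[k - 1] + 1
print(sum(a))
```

69

k=1: 6>=1, unchanged → [1, 6, 7, 9, 5, 5, 6, 6]
k=2: 7>=6, unchanged → [1, 6, 7, 9, 5, 5, 6, 6]
k=3: 9>=7, unchanged → [1, 6, 7, 9, 5, 5, 6, 6]
k=4: 5<9, a[4] = 9+1 = 10 → [1, 6, 7, 9, 10, 5, 6, 6]
k=5: 5<10, a[5] = 10+1 = 11 → [1, 6, 7, 9, 10, 11, 6, 6]
k=6: 6<11, a[6] = 11+1 = 12 → [1, 6, 7, 9, 10, 11, 12, 6]
k=7: 6<12, a[7] = 12+1 = 13 → [1, 6, 7, 9, 10, 11, 12, 13]
sum = 69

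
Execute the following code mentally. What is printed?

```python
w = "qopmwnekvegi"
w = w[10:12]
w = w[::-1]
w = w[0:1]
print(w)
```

i

slice [10:12] → 'gi'
reverse → 'ig'
slice [0:1] → 'i'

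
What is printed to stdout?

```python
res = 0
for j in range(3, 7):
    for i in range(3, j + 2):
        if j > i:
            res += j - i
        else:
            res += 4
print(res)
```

42

j=3,i=3: not 3>3, res = 0+4 = 4
j=3,i=4: not 3>4, res = 4+4 = 8
j=4,i=3: 4>3, res = 8+1 = 9
j=4,i=4: not 4>4, res = 9+4 = 13
j=4,i=5: not 4>5, res = 13+4 = 17
j=5,i=3: 5>3, res = 17+2 = 19
j=5,i=4: 5>4, res = 19+1 = 20
j=5,i=5: not 5>5, res = 20+4 = 24
j=5,i=6: not 5>6, res = 24+4 = 28
j=6,i=3: 6>3, res = 28+3 = 31
j=6,i=4: 6>4, res = 31+2 = 33
j=6,i=5: 6>5, res = 33+1 = 34
j=6,i=6: not 6>6, res = 34+4 = 38
j=6,i=7: not 6>7, res = 38+4 = 42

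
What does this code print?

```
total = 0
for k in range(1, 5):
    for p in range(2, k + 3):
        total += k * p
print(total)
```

k=1,p=2: total = 0+2 = 2
k=1,p=3: total = 2+3 = 5
k=2,p=2: total = 5+4 = 9
k=2,p=3: total = 9+6 = 15
k=2,p=4: total = 15+8 = 23
k=3,p=2: total = 23+6 = 29
k=3,p=3: total = 29+9 = 38
k=3,p=4: total = 38+12 = 50
k=3,p=5: total = 50+15 = 65
k=4,p=2: total = 65+8 = 73
k=4,p=3: total = 73+12 = 85
k=4,p=4: total = 85+16 = 101
k=4,p=5: total = 101+20 = 121
k=4,p=6: total = 121+24 = 145

145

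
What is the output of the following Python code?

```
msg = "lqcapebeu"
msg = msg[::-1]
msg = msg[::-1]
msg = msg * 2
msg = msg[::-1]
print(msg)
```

reverse → 'uebepacql'
reverse → 'lqcapebeu'
repeat ×2 → 'lqcapebeulqcapebeu'
reverse → 'uebepacqluebepacql'

uebepacqluebepacql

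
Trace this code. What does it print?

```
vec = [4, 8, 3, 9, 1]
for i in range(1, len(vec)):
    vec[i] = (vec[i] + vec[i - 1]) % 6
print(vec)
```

[4, 0, 3, 0, 1]

i=1: vec[1] = (8+4)%6 = 0 → [4, 0, 3, 9, 1]
i=2: vec[2] = (3+0)%6 = 3 → [4, 0, 3, 9, 1]
i=3: vec[3] = (9+3)%6 = 0 → [4, 0, 3, 0, 1]
i=4: vec[4] = (1+0)%6 = 1 → [4, 0, 3, 0, 1]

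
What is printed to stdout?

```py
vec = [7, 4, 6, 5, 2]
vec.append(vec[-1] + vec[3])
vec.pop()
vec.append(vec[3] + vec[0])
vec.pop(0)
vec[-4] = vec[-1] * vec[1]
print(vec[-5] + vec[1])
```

76

append vec[-1]+vec[3] = 2+5 = 7 → [7, 4, 6, 5, 2, 7]
pop() removes 7 → [7, 4, 6, 5, 2]
append vec[3]+vec[0] = 5+7 = 12 → [7, 4, 6, 5, 2, 12]
pop(0) removes 7 → [4, 6, 5, 2, 12]
vec[-4] = vec[-1]*vec[1] = 12*6 = 72 → [4, 72, 5, 2, 12]
vec[-5]+vec[1] = 4+72 = 76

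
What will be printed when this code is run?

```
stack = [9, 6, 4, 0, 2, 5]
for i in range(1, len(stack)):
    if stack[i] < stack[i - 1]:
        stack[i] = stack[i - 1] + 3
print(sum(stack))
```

i=1: 6<9, stack[1] = 9+3 = 12 → [9, 12, 4, 0, 2, 5]
i=2: 4<12, stack[2] = 12+3 = 15 → [9, 12, 15, 0, 2, 5]
i=3: 0<15, stack[3] = 15+3 = 18 → [9, 12, 15, 18, 2, 5]
i=4: 2<18, stack[4] = 18+3 = 21 → [9, 12, 15, 18, 21, 5]
i=5: 5<21, stack[5] = 21+3 = 24 → [9, 12, 15, 18, 21, 24]
sum = 99

99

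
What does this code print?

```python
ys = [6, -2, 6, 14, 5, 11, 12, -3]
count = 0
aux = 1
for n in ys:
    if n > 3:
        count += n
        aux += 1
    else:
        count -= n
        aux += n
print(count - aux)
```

n=6: >3, count = 0+6 = 6; aux=2
n=-2: not >3, count = 6-(-2) = 8; aux=0
n=6: >3, count = 8+6 = 14; aux=1
n=14: >3, count = 14+14 = 28; aux=2
n=5: >3, count = 28+5 = 33; aux=3
n=11: >3, count = 33+11 = 44; aux=4
n=12: >3, count = 44+12 = 56; aux=5
n=-3: not >3, count = 56-(-3) = 59; aux=2
count-aux = 59-2 = 57

57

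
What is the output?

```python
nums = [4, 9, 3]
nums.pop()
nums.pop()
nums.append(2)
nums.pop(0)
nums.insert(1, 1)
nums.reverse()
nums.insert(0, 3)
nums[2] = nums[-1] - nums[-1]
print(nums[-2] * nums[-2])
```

1

pop() removes 3 → [4, 9]
pop() removes 9 → [4]
append 2 → [4, 2]
pop(0) removes 4 → [2]
insert 1 at 1 → [2, 1]
reverse → [1, 2]
insert 3 at 0 → [3, 1, 2]
nums[2] = nums[-1]-nums[-1] = 2-2 = 0 → [3, 1, 0]
nums[-2]*nums[-2] = 1*1 = 1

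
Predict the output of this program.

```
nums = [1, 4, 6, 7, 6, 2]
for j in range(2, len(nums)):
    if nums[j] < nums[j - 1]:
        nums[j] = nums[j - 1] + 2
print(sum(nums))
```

j=2: 6>=4, unchanged → [1, 4, 6, 7, 6, 2]
j=3: 7>=6, unchanged → [1, 4, 6, 7, 6, 2]
j=4: 6<7, nums[4] = 7+2 = 9 → [1, 4, 6, 7, 9, 2]
j=5: 2<9, nums[5] = 9+2 = 11 → [1, 4, 6, 7, 9, 11]
sum = 38

38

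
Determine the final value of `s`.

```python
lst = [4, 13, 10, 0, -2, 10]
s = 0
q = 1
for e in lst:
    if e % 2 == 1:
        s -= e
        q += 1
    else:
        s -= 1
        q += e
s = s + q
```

e=4: not odd, s = 0-1 = -1; q=5
e=13: odd, s = (-1)-13 = -14; q=6
e=10: not odd, s = (-14)-1 = -15; q=16
e=0: not odd, s = (-15)-1 = -16; q=16
e=-2: not odd, s = (-16)-1 = -17; q=14
e=10: not odd, s = (-17)-1 = -18; q=24
s+q = (-18)+24 = 6

6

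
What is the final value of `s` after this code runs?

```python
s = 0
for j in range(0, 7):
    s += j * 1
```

j=0: s = 0+0*1 = 0
j=1: s = 0+1*1 = 1
j=2: s = 1+2*1 = 3
j=3: s = 3+3*1 = 6
j=4: s = 6+4*1 = 10
j=5: s = 10+5*1 = 15
j=6: s = 15+6*1 = 21

21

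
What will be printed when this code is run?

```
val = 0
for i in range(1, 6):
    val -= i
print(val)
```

i=1: val = 0-1 = -1
i=2: val = (-1)-2 = -3
i=3: val = (-3)-3 = -6
i=4: val = (-6)-4 = -10
i=5: val = (-10)-5 = -15

-15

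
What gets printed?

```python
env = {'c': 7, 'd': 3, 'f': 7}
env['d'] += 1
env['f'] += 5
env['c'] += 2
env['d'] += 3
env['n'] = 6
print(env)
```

{'c': 9, 'd': 7, 'f': 12, 'n': 6}

env['d'] = 3+1 = 4 → {'c': 7, 'd': 4, 'f': 7}
env['f'] = 7+5 = 12 → {'c': 7, 'd': 4, 'f': 12}
env['c'] = 7+2 = 9 → {'c': 9, 'd': 4, 'f': 12}
env['d'] = 4+3 = 7 → {'c': 9, 'd': 7, 'f': 12}
env['n'] = 6 → {'c': 9, 'd': 7, 'f': 12, 'n': 6}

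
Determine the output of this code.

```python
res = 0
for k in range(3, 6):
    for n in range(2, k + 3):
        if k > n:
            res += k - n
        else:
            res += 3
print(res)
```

37

k=3,n=2: 3>2, res = 0+1 = 1
k=3,n=3: not 3>3, res = 1+3 = 4
k=3,n=4: not 3>4, res = 4+3 = 7
k=3,n=5: not 3>5, res = 7+3 = 10
k=4,n=2: 4>2, res = 10+2 = 12
k=4,n=3: 4>3, res = 12+1 = 13
k=4,n=4: not 4>4, res = 13+3 = 16
k=4,n=5: not 4>5, res = 16+3 = 19
k=4,n=6: not 4>6, res = 19+3 = 22
k=5,n=2: 5>2, res = 22+3 = 25
k=5,n=3: 5>3, res = 25+2 = 27
k=5,n=4: 5>4, res = 27+1 = 28
k=5,n=5: not 5>5, res = 28+3 = 31
k=5,n=6: not 5>6, res = 31+3 = 34
k=5,n=7: not 5>7, res = 34+3 = 37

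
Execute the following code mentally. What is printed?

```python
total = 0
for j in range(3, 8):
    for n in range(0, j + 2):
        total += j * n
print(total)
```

j=3,n=0: total = 0+0 = 0
j=3,n=1: total = 0+3 = 3
j=3,n=2: total = 3+6 = 9
j=3,n=3: total = 9+9 = 18
j=3,n=4: total = 18+12 = 30
j=4,n=0: total = 30+0 = 30
j=4,n=1: total = 30+4 = 34
j=4,n=2: total = 34+8 = 42
j=4,n=3: total = 42+12 = 54
j=4,n=4: total = 54+16 = 70
j=4,n=5: total = 70+20 = 90
j=5,n=0: total = 90+0 = 90
j=5,n=1: total = 90+5 = 95
j=5,n=2: total = 95+10 = 105
j=5,n=3: total = 105+15 = 120
j=5,n=4: total = 120+20 = 140
j=5,n=5: total = 140+25 = 165
j=5,n=6: total = 165+30 = 195
j=6,n=0: total = 195+0 = 195
j=6,n=1: total = 195+6 = 201
j=6,n=2: total = 201+12 = 213
j=6,n=3: total = 213+18 = 231
j=6,n=4: total = 231+24 = 255
j=6,n=5: total = 255+30 = 285
j=6,n=6: total = 285+36 = 321
j=6,n=7: total = 321+42 = 363
j=7,n=0: total = 363+0 = 363
j=7,n=1: total = 363+7 = 370
j=7,n=2: total = 370+14 = 384
j=7,n=3: total = 384+21 = 405
j=7,n=4: total = 405+28 = 433
j=7,n=5: total = 433+35 = 468
j=7,n=6: total = 468+42 = 510
j=7,n=7: total = 510+49 = 559
j=7,n=8: total = 559+56 = 615

615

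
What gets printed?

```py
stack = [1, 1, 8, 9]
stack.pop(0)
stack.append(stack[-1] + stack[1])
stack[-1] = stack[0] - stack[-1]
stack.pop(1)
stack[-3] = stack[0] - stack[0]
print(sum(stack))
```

-7

pop(0) removes 1 → [1, 8, 9]
append stack[-1]+stack[1] = 9+8 = 17 → [1, 8, 9, 17]
stack[-1] = stack[0]-stack[-1] = 1-17 = -16 → [1, 8, 9, -16]
pop(1) removes 8 → [1, 9, -16]
stack[-3] = stack[0]-stack[0] = 1-1 = 0 → [0, 9, -16]
sum = -7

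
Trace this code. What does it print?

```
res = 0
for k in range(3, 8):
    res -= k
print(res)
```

-25

k=3: res = 0-3 = -3
k=4: res = (-3)-4 = -7
k=5: res = (-7)-5 = -12
k=6: res = (-12)-6 = -18
k=7: res = (-18)-7 = -25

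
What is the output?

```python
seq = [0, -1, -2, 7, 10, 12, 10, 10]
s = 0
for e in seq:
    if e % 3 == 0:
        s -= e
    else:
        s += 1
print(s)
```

e=0: %3==0, s = 0-0 = 0
e=-1: not %3==0, s = 0+1 = 1
e=-2: not %3==0, s = 1+1 = 2
e=7: not %3==0, s = 2+1 = 3
e=10: not %3==0, s = 3+1 = 4
e=12: %3==0, s = 4-12 = -8
e=10: not %3==0, s = (-8)+1 = -7
e=10: not %3==0, s = (-7)+1 = -6

-6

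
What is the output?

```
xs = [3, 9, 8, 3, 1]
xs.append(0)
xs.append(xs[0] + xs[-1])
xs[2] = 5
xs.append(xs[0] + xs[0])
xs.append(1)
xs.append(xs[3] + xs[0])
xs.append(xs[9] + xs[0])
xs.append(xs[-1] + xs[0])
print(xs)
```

[3, 9, 5, 3, 1, 0, 3, 6, 1, 6, 9, 12]

append 0 → [3, 9, 8, 3, 1, 0]
append xs[0]+xs[-1] = 3+0 = 3 → [3, 9, 8, 3, 1, 0, 3]
xs[2] = 5 → [3, 9, 5, 3, 1, 0, 3]
append xs[0]+xs[0] = 3+3 = 6 → [3, 9, 5, 3, 1, 0, 3, 6]
append 1 → [3, 9, 5, 3, 1, 0, 3, 6, 1]
append xs[3]+xs[0] = 3+3 = 6 → [3, 9, 5, 3, 1, 0, 3, 6, 1, 6]
append xs[9]+xs[0] = 6+3 = 9 → [3, 9, 5, 3, 1, 0, 3, 6, 1, 6, 9]
append xs[-1]+xs[0] = 9+3 = 12 → [3, 9, 5, 3, 1, 0, 3, 6, 1, 6, 9, 12]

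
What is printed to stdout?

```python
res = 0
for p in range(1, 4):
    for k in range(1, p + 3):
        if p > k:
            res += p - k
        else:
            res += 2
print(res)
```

22

p=1,k=1: not 1>1, res = 0+2 = 2
p=1,k=2: not 1>2, res = 2+2 = 4
p=1,k=3: not 1>3, res = 4+2 = 6
p=2,k=1: 2>1, res = 6+1 = 7
p=2,k=2: not 2>2, res = 7+2 = 9
p=2,k=3: not 2>3, res = 9+2 = 11
p=2,k=4: not 2>4, res = 11+2 = 13
p=3,k=1: 3>1, res = 13+2 = 15
p=3,k=2: 3>2, res = 15+1 = 16
p=3,k=3: not 3>3, res = 16+2 = 18
p=3,k=4: not 3>4, res = 18+2 = 20
p=3,k=5: not 3>5, res = 20+2 = 22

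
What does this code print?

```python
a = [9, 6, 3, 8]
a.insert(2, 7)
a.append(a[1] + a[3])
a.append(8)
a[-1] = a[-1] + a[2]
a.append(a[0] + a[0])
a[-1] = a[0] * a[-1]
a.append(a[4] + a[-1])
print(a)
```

insert 7 at 2 → [9, 6, 7, 3, 8]
append a[1]+a[3] = 6+3 = 9 → [9, 6, 7, 3, 8, 9]
append 8 → [9, 6, 7, 3, 8, 9, 8]
a[-1] = a[-1]+a[2] = 8+7 = 15 → [9, 6, 7, 3, 8, 9, 15]
append a[0]+a[0] = 9+9 = 18 → [9, 6, 7, 3, 8, 9, 15, 18]
a[-1] = a[0]*a[-1] = 9*18 = 162 → [9, 6, 7, 3, 8, 9, 15, 162]
append a[4]+a[-1] = 8+162 = 170 → [9, 6, 7, 3, 8, 9, 15, 162, 170]

[9, 6, 7, 3, 8, 9, 15, 162, 170]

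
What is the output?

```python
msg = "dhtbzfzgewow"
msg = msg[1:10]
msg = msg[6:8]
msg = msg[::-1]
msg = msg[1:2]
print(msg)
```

g

slice [1:10] → 'htbzfzgew'
slice [6:8] → 'ge'
reverse → 'eg'
slice [1:2] → 'g'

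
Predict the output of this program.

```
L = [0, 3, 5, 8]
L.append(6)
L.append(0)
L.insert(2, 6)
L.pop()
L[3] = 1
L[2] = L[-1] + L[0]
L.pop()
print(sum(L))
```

18

append 6 → [0, 3, 5, 8, 6]
append 0 → [0, 3, 5, 8, 6, 0]
insert 6 at 2 → [0, 3, 6, 5, 8, 6, 0]
pop() removes 0 → [0, 3, 6, 5, 8, 6]
L[3] = 1 → [0, 3, 6, 1, 8, 6]
L[2] = L[-1]+L[0] = 6+0 = 6 → [0, 3, 6, 1, 8, 6]
pop() removes 6 → [0, 3, 6, 1, 8]
sum = 18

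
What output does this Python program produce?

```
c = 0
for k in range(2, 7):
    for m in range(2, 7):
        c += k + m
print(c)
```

k=2,m=2: c = 0+4 = 4
k=2,m=3: c = 4+5 = 9
k=2,m=4: c = 9+6 = 15
k=2,m=5: c = 15+7 = 22
k=2,m=6: c = 22+8 = 30
k=3,m=2: c = 30+5 = 35
k=3,m=3: c = 35+6 = 41
k=3,m=4: c = 41+7 = 48
k=3,m=5: c = 48+8 = 56
k=3,m=6: c = 56+9 = 65
k=4,m=2: c = 65+6 = 71
k=4,m=3: c = 71+7 = 78
k=4,m=4: c = 78+8 = 86
k=4,m=5: c = 86+9 = 95
k=4,m=6: c = 95+10 = 105
k=5,m=2: c = 105+7 = 112
k=5,m=3: c = 112+8 = 120
k=5,m=4: c = 120+9 = 129
k=5,m=5: c = 129+10 = 139
k=5,m=6: c = 139+11 = 150
k=6,m=2: c = 150+8 = 158
k=6,m=3: c = 158+9 = 167
k=6,m=4: c = 167+10 = 177
k=6,m=5: c = 177+11 = 188
k=6,m=6: c = 188+12 = 200

200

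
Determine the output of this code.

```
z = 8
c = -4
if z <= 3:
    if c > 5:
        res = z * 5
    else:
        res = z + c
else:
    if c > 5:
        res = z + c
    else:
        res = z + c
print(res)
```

4

z=8, c=-4
z <= 3 is False; c > 5 is False
→ res = z + c = 4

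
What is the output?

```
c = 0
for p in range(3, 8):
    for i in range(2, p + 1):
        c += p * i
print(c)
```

430

p=3,i=2: c = 0+6 = 6
p=3,i=3: c = 6+9 = 15
p=4,i=2: c = 15+8 = 23
p=4,i=3: c = 23+12 = 35
p=4,i=4: c = 35+16 = 51
p=5,i=2: c = 51+10 = 61
p=5,i=3: c = 61+15 = 76
p=5,i=4: c = 76+20 = 96
p=5,i=5: c = 96+25 = 121
p=6,i=2: c = 121+12 = 133
p=6,i=3: c = 133+18 = 151
p=6,i=4: c = 151+24 = 175
p=6,i=5: c = 175+30 = 205
p=6,i=6: c = 205+36 = 241
p=7,i=2: c = 241+14 = 255
p=7,i=3: c = 255+21 = 276
p=7,i=4: c = 276+28 = 304
p=7,i=5: c = 304+35 = 339
p=7,i=6: c = 339+42 = 381
p=7,i=7: c = 381+49 = 430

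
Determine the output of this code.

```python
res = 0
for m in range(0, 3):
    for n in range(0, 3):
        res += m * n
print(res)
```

m=0,n=0: res = 0+0 = 0
m=0,n=1: res = 0+0 = 0
m=0,n=2: res = 0+0 = 0
m=1,n=0: res = 0+0 = 0
m=1,n=1: res = 0+1 = 1
m=1,n=2: res = 1+2 = 3
m=2,n=0: res = 3+0 = 3
m=2,n=1: res = 3+2 = 5
m=2,n=2: res = 5+4 = 9

9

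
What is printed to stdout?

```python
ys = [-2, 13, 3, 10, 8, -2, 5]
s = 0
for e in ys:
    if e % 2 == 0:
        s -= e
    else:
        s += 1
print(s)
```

-11

e=-2: even, s = 0-(-2) = 2
e=13: not even, s = 2+1 = 3
e=3: not even, s = 3+1 = 4
e=10: even, s = 4-10 = -6
e=8: even, s = (-6)-8 = -14
e=-2: even, s = (-14)-(-2) = -12
e=5: not even, s = (-12)+1 = -11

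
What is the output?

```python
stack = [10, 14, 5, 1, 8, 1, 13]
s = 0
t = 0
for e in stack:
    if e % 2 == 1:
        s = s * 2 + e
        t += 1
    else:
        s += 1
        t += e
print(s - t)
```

e=10: not odd, s = 0+1 = 1; t=10
e=14: not odd, s = 1+1 = 2; t=24
e=5: odd, s = 2*2+5 = 9; t=25
e=1: odd, s = 9*2+1 = 19; t=26
e=8: not odd, s = 19+1 = 20; t=34
e=1: odd, s = 20*2+1 = 41; t=35
e=13: odd, s = 41*2+13 = 95; t=36
s-t = 95-36 = 59

59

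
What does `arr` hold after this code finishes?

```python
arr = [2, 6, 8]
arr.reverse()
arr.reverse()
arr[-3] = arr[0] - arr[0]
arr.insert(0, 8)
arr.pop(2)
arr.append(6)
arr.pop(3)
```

[8, 0, 8]

reverse → [8, 6, 2]
reverse → [2, 6, 8]
arr[-3] = arr[0]-arr[0] = 2-2 = 0 → [0, 6, 8]
insert 8 at 0 → [8, 0, 6, 8]
pop(2) removes 6 → [8, 0, 8]
append 6 → [8, 0, 8, 6]
pop(3) removes 6 → [8, 0, 8]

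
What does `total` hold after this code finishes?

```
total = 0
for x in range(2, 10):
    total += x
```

x=2: total = 0+2 = 2
x=3: total = 2+3 = 5
x=4: total = 5+4 = 9
x=5: total = 9+5 = 14
x=6: total = 14+6 = 20
x=7: total = 20+7 = 27
x=8: total = 27+8 = 35
x=9: total = 35+9 = 44

44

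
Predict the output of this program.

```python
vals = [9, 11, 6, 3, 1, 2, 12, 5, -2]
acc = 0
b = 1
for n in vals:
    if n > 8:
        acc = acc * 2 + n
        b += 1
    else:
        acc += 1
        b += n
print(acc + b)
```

n=9: >8, acc = 0*2+9 = 9; b=2
n=11: >8, acc = 9*2+11 = 29; b=3
n=6: not >8, acc = 29+1 = 30; b=9
n=3: not >8, acc = 30+1 = 31; b=12
n=1: not >8, acc = 31+1 = 32; b=13
n=2: not >8, acc = 32+1 = 33; b=15
n=12: >8, acc = 33*2+12 = 78; b=16
n=5: not >8, acc = 78+1 = 79; b=21
n=-2: not >8, acc = 79+1 = 80; b=19
acc+b = 80+19 = 99

99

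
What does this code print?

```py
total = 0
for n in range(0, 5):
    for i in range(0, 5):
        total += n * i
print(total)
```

n=0,i=0: total = 0+0 = 0
n=0,i=1: total = 0+0 = 0
n=0,i=2: total = 0+0 = 0
n=0,i=3: total = 0+0 = 0
n=0,i=4: total = 0+0 = 0
n=1,i=0: total = 0+0 = 0
n=1,i=1: total = 0+1 = 1
n=1,i=2: total = 1+2 = 3
n=1,i=3: total = 3+3 = 6
n=1,i=4: total = 6+4 = 10
n=2,i=0: total = 10+0 = 10
n=2,i=1: total = 10+2 = 12
n=2,i=2: total = 12+4 = 16
n=2,i=3: total = 16+6 = 22
n=2,i=4: total = 22+8 = 30
n=3,i=0: total = 30+0 = 30
n=3,i=1: total = 30+3 = 33
n=3,i=2: total = 33+6 = 39
n=3,i=3: total = 39+9 = 48
n=3,i=4: total = 48+12 = 60
n=4,i=0: total = 60+0 = 60
n=4,i=1: total = 60+4 = 64
n=4,i=2: total = 64+8 = 72
n=4,i=3: total = 72+12 = 84
n=4,i=4: total = 84+16 = 100

100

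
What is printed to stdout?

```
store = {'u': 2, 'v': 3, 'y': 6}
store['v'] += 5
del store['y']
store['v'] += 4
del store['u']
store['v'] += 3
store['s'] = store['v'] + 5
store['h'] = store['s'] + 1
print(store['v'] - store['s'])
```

-5

store['v'] = 3+5 = 8 → {'u': 2, 'v': 8, 'y': 6}
del 'y' → {'u': 2, 'v': 8}
store['v'] = 8+4 = 12 → {'u': 2, 'v': 12}
del 'u' → {'v': 12}
store['v'] = 12+3 = 15 → {'v': 15}
store['s'] = store['v']+5 = 20 → {'v': 15, 's': 20}
store['h'] = store['s']+1 = 21 → {'v': 15, 's': 20, 'h': 21}
store['v']-store['s'] = 15-20 = -5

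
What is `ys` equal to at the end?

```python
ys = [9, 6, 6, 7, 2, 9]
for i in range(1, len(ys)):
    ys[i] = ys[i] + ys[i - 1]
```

[9, 15, 21, 28, 30, 39]

i=1: ys[1] = 6+9 = 15 → [9, 15, 6, 7, 2, 9]
i=2: ys[2] = 6+15 = 21 → [9, 15, 21, 7, 2, 9]
i=3: ys[3] = 7+21 = 28 → [9, 15, 21, 28, 2, 9]
i=4: ys[4] = 2+28 = 30 → [9, 15, 21, 28, 30, 9]
i=5: ys[5] = 9+30 = 39 → [9, 15, 21, 28, 30, 39]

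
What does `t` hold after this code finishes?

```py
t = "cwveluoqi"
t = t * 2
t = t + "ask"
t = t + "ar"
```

'cwveluoqicwveluoqiaskar'

repeat ×2 → 'cwveluoqicwveluoqi'
+ 'ask' → 'cwveluoqicwveluoqiask'
+ 'ar' → 'cwveluoqicwveluoqiaskar'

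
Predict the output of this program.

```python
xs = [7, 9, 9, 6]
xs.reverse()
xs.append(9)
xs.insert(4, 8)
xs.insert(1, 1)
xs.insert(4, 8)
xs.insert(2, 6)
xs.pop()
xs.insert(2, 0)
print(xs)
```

reverse → [6, 9, 9, 7]
append 9 → [6, 9, 9, 7, 9]
insert 8 at 4 → [6, 9, 9, 7, 8, 9]
insert 1 at 1 → [6, 1, 9, 9, 7, 8, 9]
insert 8 at 4 → [6, 1, 9, 9, 8, 7, 8, 9]
insert 6 at 2 → [6, 1, 6, 9, 9, 8, 7, 8, 9]
pop() removes 9 → [6, 1, 6, 9, 9, 8, 7, 8]
insert 0 at 2 → [6, 1, 0, 6, 9, 9, 8, 7, 8]

[6, 1, 0, 6, 9, 9, 8, 7, 8]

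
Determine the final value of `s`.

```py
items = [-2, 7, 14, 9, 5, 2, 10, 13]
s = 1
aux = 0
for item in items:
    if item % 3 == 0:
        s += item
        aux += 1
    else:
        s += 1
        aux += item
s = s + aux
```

67

item=-2: not %3==0, s = 1+1 = 2; aux=-2
item=7: not %3==0, s = 2+1 = 3; aux=5
item=14: not %3==0, s = 3+1 = 4; aux=19
item=9: %3==0, s = 4+9 = 13; aux=20
item=5: not %3==0, s = 13+1 = 14; aux=25
item=2: not %3==0, s = 14+1 = 15; aux=27
item=10: not %3==0, s = 15+1 = 16; aux=37
item=13: not %3==0, s = 16+1 = 17; aux=50
s+aux = 17+50 = 67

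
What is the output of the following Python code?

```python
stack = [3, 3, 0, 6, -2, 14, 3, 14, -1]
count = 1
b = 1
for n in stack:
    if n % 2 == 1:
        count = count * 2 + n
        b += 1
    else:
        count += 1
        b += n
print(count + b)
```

112

n=3: odd, count = 1*2+3 = 5; b=2
n=3: odd, count = 5*2+3 = 13; b=3
n=0: not odd, count = 13+1 = 14; b=3
n=6: not odd, count = 14+1 = 15; b=9
n=-2: not odd, count = 15+1 = 16; b=7
n=14: not odd, count = 16+1 = 17; b=21
n=3: odd, count = 17*2+3 = 37; b=22
n=14: not odd, count = 37+1 = 38; b=36
n=-1: odd, count = 38*2+(-1) = 75; b=37
count+b = 75+37 = 112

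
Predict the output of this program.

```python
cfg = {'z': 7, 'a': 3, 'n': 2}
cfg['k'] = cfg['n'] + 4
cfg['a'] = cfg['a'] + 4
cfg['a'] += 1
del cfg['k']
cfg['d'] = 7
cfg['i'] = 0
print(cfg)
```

{'z': 7, 'a': 8, 'n': 2, 'd': 7, 'i': 0}

cfg['k'] = cfg['n']+4 = 6 → {'z': 7, 'a': 3, 'n': 2, 'k': 6}
cfg['a'] = cfg['a']+4 = 7 → {'z': 7, 'a': 7, 'n': 2, 'k': 6}
cfg['a'] = 7+1 = 8 → {'z': 7, 'a': 8, 'n': 2, 'k': 6}
del 'k' → {'z': 7, 'a': 8, 'n': 2}
cfg['d'] = 7 → {'z': 7, 'a': 8, 'n': 2, 'd': 7}
cfg['i'] = 0 → {'z': 7, 'a': 8, 'n': 2, 'd': 7, 'i': 0}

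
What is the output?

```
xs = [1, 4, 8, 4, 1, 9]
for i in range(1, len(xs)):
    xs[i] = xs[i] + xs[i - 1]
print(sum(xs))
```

81

i=1: xs[1] = 4+1 = 5 → [1, 5, 8, 4, 1, 9]
i=2: xs[2] = 8+5 = 13 → [1, 5, 13, 4, 1, 9]
i=3: xs[3] = 4+13 = 17 → [1, 5, 13, 17, 1, 9]
i=4: xs[4] = 1+17 = 18 → [1, 5, 13, 17, 18, 9]
i=5: xs[5] = 9+18 = 27 → [1, 5, 13, 17, 18, 27]
sum = 81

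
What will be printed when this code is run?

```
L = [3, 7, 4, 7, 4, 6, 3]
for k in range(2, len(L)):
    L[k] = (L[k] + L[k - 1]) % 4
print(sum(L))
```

20

k=2: L[2] = (4+7)%4 = 3 → [3, 7, 3, 7, 4, 6, 3]
k=3: L[3] = (7+3)%4 = 2 → [3, 7, 3, 2, 4, 6, 3]
k=4: L[4] = (4+2)%4 = 2 → [3, 7, 3, 2, 2, 6, 3]
k=5: L[5] = (6+2)%4 = 0 → [3, 7, 3, 2, 2, 0, 3]
k=6: L[6] = (3+0)%4 = 3 → [3, 7, 3, 2, 2, 0, 3]
sum = 20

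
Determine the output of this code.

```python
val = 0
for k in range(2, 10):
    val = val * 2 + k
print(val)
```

757

k=2: val = 0*2+2 = 2
k=3: val = 2*2+3 = 7
k=4: val = 7*2+4 = 18
k=5: val = 18*2+5 = 41
k=6: val = 41*2+6 = 88
k=7: val = 88*2+7 = 183
k=8: val = 183*2+8 = 374
k=9: val = 374*2+9 = 757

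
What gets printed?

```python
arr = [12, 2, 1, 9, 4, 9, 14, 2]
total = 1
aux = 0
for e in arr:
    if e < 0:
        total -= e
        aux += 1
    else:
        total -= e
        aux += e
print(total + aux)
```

1

e=12: not <0, total = 1-12 = -11; aux=12
e=2: not <0, total = (-11)-2 = -13; aux=14
e=1: not <0, total = (-13)-1 = -14; aux=15
e=9: not <0, total = (-14)-9 = -23; aux=24
e=4: not <0, total = (-23)-4 = -27; aux=28
e=9: not <0, total = (-27)-9 = -36; aux=37
e=14: not <0, total = (-36)-14 = -50; aux=51
e=2: not <0, total = (-50)-2 = -52; aux=53
total+aux = (-52)+53 = 1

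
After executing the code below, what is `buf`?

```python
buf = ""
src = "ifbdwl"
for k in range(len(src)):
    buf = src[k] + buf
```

k=0: prepend 'i' → 'i'
k=1: prepend 'f' → 'fi'
k=2: prepend 'b' → 'bfi'
k=3: prepend 'd' → 'dbfi'
k=4: prepend 'w' → 'wdbfi'
k=5: prepend 'l' → 'lwdbfi'

'lwdbfi'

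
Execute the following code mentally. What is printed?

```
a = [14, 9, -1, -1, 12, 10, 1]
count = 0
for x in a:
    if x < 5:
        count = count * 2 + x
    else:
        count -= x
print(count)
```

-233

x=14: not <5, count = 0-14 = -14
x=9: not <5, count = (-14)-9 = -23
x=-1: <5, count = (-23)*2+(-1) = -47
x=-1: <5, count = (-47)*2+(-1) = -95
x=12: not <5, count = (-95)-12 = -107
x=10: not <5, count = (-107)-10 = -117
x=1: <5, count = (-117)*2+1 = -233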